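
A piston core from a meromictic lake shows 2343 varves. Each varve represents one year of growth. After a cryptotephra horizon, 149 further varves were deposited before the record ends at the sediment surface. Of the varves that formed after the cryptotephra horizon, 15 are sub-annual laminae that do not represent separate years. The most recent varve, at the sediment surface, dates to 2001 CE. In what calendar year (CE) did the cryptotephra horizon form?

149 varves formed after the cryptotephra horizon.
Removing the 15 false varves leaves 149 − 15 = 134 true varves beyond the cryptotephra horizon.
The varve at the sediment surface is 2001 CE, so the cryptotephra horizon dates to 2001 − 134 = 1867 CE.

1867 CE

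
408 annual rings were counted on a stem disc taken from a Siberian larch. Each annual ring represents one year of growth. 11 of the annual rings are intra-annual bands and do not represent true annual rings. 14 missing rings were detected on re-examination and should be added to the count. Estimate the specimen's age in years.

Correcting the raw count gives 408 − 11 + 14 = 411 true annual rings.
At one annual ring per year, that is 411 years.

411 years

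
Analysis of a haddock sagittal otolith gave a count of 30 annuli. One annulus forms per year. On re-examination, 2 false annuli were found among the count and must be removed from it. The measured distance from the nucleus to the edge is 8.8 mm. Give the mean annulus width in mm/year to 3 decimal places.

0.314 mm/year

True annulus count = 30 − 2 = 28.
Extension rate ≈ 8.8 / 28 = 0.314 mm/year.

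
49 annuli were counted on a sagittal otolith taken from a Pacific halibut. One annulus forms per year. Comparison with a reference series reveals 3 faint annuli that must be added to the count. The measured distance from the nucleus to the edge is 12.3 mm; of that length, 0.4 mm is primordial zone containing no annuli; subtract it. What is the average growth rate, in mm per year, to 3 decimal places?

0.229 mm per year

Correcting the raw count gives 49 + 3 = 52 true annuli.
Removing the 0.4 mm offcut leaves 12.3 − 0.4 = 11.9 mm.
11.9 mm over 52 years gives 11.9 / 52 ≈ 0.229 mm per year.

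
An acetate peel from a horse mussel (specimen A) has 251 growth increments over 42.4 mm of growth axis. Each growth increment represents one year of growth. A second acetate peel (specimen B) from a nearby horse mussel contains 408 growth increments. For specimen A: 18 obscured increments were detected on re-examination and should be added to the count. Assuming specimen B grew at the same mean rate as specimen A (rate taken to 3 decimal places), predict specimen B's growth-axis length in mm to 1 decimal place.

64.5 mm

Specimen A: true growth increment count = 251 + 18 = 269.
A: Extension rate ≈ 42.4 / 269 = 0.158 mm/year.
Length of B = 0.158 × 408 = 64.5 mm.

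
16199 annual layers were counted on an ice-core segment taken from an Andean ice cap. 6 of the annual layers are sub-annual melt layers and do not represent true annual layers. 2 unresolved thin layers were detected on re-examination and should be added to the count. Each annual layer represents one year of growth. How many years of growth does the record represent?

16195 years

After corrections the count is 16199 − 6 + 2 = 16195 annual layers.
One annual layer per year makes the duration 16195 years.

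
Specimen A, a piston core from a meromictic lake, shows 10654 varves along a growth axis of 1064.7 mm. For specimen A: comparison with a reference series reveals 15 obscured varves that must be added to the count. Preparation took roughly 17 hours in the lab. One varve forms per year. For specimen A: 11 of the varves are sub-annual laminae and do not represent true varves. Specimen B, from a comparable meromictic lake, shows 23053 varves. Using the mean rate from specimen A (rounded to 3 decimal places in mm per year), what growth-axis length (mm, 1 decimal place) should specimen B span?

Specimen A: correcting the raw count gives 10654 − 11 + 15 = 10658 true varves.
A: Mean rate = 1064.7 mm / 10658 years ≈ 0.100 mm/yr.
B's length ≈ 0.100 × 23053 = 2305.3 mm.

2305.3 mm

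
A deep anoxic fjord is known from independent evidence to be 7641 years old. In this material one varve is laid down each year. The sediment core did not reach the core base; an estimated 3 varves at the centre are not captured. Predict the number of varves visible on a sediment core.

Expected varves over 7641 years: 7641.
7641 − 3 missed = 7638 varves expected in the prepared section.

7638 varves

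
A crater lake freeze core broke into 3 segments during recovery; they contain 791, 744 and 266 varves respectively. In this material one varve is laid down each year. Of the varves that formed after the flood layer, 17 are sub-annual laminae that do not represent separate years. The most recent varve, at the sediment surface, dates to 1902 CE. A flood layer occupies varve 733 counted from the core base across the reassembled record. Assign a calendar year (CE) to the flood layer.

851 CE

Total varves = 791 + 744 + 266 = 1801.
1801 − 733 = 1068 varves lie beyond the flood layer toward the sediment surface.
Removing the 17 false varves leaves 1068 − 17 = 1051 true varves beyond the flood layer.
The varve at the sediment surface is 1902 CE, so the flood layer dates to 1902 − 1051 = 851 CE.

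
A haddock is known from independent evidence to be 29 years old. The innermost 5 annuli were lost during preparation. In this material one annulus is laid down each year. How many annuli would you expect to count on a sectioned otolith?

24 annuli

Expected annuli over 29 years: 29.
29 − 5 missed = 24 annuli expected in the prepared section.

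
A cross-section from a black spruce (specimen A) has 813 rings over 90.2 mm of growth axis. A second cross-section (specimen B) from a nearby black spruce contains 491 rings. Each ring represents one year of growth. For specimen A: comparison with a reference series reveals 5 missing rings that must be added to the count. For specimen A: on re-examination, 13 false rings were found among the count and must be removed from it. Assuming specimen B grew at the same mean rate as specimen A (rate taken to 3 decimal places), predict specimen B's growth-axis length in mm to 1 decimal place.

Specimen A: true ring count = 813 − 13 + 5 = 805.
A: Extension rate ≈ 90.2 / 805 = 0.112 mm per year.
Length of B = 0.112 × 491 = 55.0 mm.

55.0 mm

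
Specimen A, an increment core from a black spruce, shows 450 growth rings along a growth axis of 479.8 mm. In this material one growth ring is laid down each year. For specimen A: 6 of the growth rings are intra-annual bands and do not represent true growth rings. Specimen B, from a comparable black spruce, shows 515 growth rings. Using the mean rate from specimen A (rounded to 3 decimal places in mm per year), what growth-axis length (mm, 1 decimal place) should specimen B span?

Specimen A: after corrections the count is 450 − 6 = 444 growth rings.
A: Extension rate ≈ 479.8 / 444 = 1.081 mm/year.
Length of B = 1.081 × 515 = 556.7 mm.

556.7 mm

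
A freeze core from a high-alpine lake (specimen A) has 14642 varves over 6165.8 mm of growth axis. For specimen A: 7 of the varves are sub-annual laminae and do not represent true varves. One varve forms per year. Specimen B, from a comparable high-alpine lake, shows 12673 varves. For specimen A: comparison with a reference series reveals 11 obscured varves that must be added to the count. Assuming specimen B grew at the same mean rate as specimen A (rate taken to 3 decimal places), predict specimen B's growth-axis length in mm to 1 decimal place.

5335.3 mm

Specimen A: true varve count = 14642 − 7 + 11 = 14646.
A: 6165.8 mm over 14646 years gives 6165.8 / 14646 ≈ 0.421 mm/yr.
B's length ≈ 0.421 × 12673 = 5335.3 mm.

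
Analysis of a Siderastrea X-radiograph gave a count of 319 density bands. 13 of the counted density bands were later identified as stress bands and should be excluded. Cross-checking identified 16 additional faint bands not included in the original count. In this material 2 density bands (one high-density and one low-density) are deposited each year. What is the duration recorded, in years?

161 years

After corrections the count is 319 − 13 + 16 = 322 density bands.
Dividing by 2 density bands per year: 322 / 2 = 161 years.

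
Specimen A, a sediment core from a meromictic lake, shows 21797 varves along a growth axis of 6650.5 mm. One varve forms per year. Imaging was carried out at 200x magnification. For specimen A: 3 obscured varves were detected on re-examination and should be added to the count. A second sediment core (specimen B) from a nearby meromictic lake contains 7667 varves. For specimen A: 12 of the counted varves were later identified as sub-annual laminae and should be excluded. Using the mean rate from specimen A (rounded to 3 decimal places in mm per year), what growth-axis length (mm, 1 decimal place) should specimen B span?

2338.4 mm

Specimen A: true varve count = 21797 − 12 + 3 = 21788.
A: Extension rate ≈ 6650.5 / 21788 = 0.305 mm/year.
For B, 0.305 mm/year × 7667 years = 2338.4 mm.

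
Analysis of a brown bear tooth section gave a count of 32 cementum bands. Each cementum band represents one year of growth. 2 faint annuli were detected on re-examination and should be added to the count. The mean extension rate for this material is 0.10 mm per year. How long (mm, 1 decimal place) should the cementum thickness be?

After corrections the count is 32 + 2 = 34 cementum bands.
Predicted length = 0.10 mm/year × 34 years = 3.4 mm.

3.4 mm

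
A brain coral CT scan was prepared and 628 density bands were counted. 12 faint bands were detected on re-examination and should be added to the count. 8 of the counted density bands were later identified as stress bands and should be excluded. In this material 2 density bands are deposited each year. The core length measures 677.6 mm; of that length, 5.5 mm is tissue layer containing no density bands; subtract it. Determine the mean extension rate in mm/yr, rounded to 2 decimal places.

2.13 mm/yr

Adjusted count: 628 − 8 + 12 = 632 density bands.
With 2 density bands per year, 632 / 2 = 316 years.
Net length = 677.6 − 5.5 = 672.1 mm.
Mean rate = 672.1 mm / 316 years ≈ 2.13 mm/yr.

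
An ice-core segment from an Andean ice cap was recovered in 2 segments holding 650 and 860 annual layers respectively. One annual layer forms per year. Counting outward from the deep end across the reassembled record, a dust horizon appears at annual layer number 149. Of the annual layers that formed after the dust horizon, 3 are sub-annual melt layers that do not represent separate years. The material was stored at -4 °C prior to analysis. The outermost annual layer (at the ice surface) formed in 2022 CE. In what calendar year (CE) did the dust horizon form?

664 CE

Total annual layers = 650 + 860 = 1510.
The dust horizon sits at annual layer 149 from the deep end, so 1510 − 149 = 1361 annual layers formed after it.
1361 − 3 false = 1358 true annual layers after the dust horizon.
2022 − 1358 = 664 CE.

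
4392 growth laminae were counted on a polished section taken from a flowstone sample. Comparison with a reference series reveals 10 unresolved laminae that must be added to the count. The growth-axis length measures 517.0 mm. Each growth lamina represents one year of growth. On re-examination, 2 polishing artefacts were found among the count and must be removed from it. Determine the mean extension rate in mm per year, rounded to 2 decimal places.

0.12 mm per year

True growth lamina count = 4392 − 2 + 10 = 4400.
Extension rate ≈ 517.0 / 4400 = 0.12 mm per year.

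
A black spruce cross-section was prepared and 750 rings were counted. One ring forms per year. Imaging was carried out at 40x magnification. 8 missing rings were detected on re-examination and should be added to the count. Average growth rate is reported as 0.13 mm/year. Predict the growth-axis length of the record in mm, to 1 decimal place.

98.5 mm

Correcting the raw count gives 750 + 8 = 758 true rings.
Predicted length = 0.13 mm/year × 758 years = 98.5 mm.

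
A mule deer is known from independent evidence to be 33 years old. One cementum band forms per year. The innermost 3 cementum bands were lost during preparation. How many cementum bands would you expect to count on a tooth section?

30 cementum bands

At one cementum band per year, 33 years correspond to 33 cementum bands.
Subtracting the 3 cementum bands not captured gives 33 − 3 = 30 cementum bands in the record.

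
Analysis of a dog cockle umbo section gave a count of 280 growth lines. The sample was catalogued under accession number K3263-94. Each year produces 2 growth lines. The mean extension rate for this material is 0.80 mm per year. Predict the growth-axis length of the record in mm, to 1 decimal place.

112.0 mm

280 growth lines at 2 per year is 280 / 2 = 140 years.
Predicted length = 0.80 mm/year × 140 years = 112.0 mm.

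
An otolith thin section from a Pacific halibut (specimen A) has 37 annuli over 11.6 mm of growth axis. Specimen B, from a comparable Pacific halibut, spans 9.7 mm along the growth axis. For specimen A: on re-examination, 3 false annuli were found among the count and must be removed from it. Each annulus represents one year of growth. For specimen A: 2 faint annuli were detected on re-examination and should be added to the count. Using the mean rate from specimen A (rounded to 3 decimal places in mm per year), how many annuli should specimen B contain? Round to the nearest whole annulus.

30 annuli

Specimen A: correcting the raw count gives 37 − 3 + 2 = 36 true annuli.
A: 11.6 mm over 36 years gives 11.6 / 36 ≈ 0.322 mm/yr.
Specimen B: 9.7 mm / 0.322 mm per year = 30.12 years ≈ 30 annuli.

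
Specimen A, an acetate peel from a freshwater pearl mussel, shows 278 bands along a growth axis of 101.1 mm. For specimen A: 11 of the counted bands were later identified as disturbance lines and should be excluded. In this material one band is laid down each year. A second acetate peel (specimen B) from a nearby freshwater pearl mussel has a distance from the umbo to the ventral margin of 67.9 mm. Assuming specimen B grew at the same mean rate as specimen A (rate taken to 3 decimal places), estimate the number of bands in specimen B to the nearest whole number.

Specimen A: correcting the raw count gives 278 − 11 = 267 true bands.
A: Mean rate = 101.1 mm / 267 years ≈ 0.379 mm/yr.
For B, 67.9 / 0.379 = 179.16 years ≈ 179 bands.

179 bands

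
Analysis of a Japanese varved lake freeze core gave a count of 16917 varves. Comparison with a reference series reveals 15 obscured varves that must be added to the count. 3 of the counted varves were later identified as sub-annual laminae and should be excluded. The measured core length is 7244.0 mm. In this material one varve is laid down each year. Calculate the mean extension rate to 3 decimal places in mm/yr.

Adjusted count: 16917 − 3 + 15 = 16929 varves.
Extension rate ≈ 7244.0 / 16929 = 0.428 mm/yr.

0.428 mm/yr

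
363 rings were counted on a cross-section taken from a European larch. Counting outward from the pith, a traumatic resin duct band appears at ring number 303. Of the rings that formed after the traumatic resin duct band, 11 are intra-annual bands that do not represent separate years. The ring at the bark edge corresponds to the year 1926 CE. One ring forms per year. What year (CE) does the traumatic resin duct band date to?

363 − 303 = 60 rings lie beyond the traumatic resin duct band toward the bark edge.
Excluding 11 false rings: 60 − 11 = 49.
Counting back 49 years from 1926 CE places the traumatic resin duct band in 1926 − 49 = 1877 CE.

1877 CE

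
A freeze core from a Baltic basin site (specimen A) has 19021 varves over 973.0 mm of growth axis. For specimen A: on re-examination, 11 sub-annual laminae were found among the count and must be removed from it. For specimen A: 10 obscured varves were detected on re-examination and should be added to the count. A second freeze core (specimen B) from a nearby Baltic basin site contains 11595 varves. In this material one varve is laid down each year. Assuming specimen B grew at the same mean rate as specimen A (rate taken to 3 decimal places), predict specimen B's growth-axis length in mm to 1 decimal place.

Specimen A: correcting the raw count gives 19021 − 11 + 10 = 19020 true varves.
A: Mean rate = 973.0 mm / 19020 years ≈ 0.051 mm per year.
B's length ≈ 0.051 × 11595 = 591.3 mm.

591.3 mm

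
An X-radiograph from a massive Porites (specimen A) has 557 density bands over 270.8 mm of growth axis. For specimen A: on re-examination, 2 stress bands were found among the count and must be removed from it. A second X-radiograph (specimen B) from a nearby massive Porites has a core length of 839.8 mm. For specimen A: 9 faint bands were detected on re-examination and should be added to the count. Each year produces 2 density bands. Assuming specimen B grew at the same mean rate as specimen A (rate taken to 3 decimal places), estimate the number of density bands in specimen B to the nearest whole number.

1750 density bands

Specimen A: correcting the raw count gives 557 − 2 + 9 = 564 true density bands.
Specimen A: dividing by 2 density bands per year: 564 / 2 = 282 years.
A: Mean rate = 270.8 mm / 282 years ≈ 0.960 mm per year.
For B, 839.8 / 0.960 = 874.79 years; at 2 density bands per year that is 874.79 × 2 ≈ 1750 density bands.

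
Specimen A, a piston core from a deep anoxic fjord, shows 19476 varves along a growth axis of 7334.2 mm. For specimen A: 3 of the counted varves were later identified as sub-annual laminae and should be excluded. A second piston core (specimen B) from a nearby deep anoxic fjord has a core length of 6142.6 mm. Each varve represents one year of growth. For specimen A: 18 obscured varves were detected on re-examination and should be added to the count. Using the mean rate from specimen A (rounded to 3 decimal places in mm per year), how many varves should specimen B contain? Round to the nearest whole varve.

16337 varves

Specimen A: true varve count = 19476 − 3 + 18 = 19491.
A: Mean rate = 7334.2 mm / 19491 years ≈ 0.376 mm/year.
B spans 6142.6 / 0.376 = 16336.70 years ≈ 16337 varves.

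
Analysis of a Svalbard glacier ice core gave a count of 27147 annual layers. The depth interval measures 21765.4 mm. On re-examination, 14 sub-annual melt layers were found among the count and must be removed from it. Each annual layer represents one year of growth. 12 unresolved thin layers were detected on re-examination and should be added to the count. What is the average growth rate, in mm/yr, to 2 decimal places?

True annual layer count = 27147 − 14 + 12 = 27145.
Extension rate ≈ 21765.4 / 27145 = 0.80 mm/yr.

0.80 mm/yr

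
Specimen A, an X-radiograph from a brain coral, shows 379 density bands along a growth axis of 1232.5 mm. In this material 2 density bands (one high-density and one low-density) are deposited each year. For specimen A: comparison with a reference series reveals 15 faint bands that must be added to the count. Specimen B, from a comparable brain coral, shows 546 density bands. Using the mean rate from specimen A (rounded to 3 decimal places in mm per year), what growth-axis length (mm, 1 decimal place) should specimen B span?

1707.9 mm

Specimen A: correcting the raw count gives 379 + 15 = 394 true density bands.
Specimen A: 394 density bands at 2 per year is 394 / 2 = 197 years.
A: 1232.5 mm over 197 years gives 1232.5 / 197 ≈ 6.256 mm per year.
Specimen B: 546 density bands at 2 per year is 546 / 2 = 273 years. B's length ≈ 6.256 × 273 = 1707.9 mm.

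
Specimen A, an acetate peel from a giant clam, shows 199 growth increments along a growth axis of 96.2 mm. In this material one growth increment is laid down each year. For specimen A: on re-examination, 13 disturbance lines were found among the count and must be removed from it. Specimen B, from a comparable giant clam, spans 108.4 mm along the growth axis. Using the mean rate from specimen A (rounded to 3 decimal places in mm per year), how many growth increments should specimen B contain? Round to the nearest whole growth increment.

210 growth increments

Specimen A: after corrections the count is 199 − 13 = 186 growth increments.
A: Mean rate = 96.2 mm / 186 years ≈ 0.517 mm/year.
B spans 108.4 / 0.517 = 209.67 years ≈ 210 growth increments.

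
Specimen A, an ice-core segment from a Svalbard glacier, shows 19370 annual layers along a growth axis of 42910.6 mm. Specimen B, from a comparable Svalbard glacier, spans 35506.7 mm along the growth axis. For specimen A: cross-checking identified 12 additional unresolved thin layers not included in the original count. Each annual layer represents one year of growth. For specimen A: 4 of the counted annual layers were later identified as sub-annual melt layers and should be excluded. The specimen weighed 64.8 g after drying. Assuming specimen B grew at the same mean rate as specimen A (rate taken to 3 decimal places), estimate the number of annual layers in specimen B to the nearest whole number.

16037 annual layers

Specimen A: after corrections the count is 19370 − 4 + 12 = 19378 annual layers.
A: 42910.6 mm over 19378 years gives 42910.6 / 19378 ≈ 2.214 mm/yr.
B spans 35506.7 / 2.214 = 16037.35 years ≈ 16037 annual layers.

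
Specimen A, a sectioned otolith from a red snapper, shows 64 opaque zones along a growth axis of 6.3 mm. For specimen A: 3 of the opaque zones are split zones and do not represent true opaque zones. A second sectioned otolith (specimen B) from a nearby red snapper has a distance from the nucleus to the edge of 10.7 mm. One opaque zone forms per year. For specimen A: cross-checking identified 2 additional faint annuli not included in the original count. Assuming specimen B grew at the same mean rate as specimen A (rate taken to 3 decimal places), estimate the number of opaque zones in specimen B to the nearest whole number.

Specimen A: correcting the raw count gives 64 − 3 + 2 = 63 true opaque zones.
A: Extension rate ≈ 6.3 / 63 = 0.100 mm/yr.
Specimen B: 10.7 mm / 0.100 mm per year = 107.00 years ≈ 107 opaque zones.

107 opaque zones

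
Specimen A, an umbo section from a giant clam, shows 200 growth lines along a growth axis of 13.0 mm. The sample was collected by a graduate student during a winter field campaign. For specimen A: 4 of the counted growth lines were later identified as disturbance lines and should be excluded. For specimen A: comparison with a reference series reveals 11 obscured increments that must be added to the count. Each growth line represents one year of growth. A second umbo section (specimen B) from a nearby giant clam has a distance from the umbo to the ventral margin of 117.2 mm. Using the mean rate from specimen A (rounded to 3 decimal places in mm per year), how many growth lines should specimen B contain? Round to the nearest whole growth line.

Specimen A: adjusted count: 200 − 4 + 11 = 207 growth lines.
A: 13.0 mm over 207 years gives 13.0 / 207 ≈ 0.063 mm per year.
For B, 117.2 / 0.063 = 1860.32 years ≈ 1860 growth lines.

1860 growth lines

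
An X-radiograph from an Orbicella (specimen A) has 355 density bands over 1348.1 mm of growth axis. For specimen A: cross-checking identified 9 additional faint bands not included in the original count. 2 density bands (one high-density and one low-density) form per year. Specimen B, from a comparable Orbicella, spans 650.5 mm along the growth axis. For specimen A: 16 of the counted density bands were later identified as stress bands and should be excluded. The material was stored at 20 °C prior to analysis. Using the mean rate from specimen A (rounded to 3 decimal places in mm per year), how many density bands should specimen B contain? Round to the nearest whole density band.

168 density bands

Specimen A: after corrections the count is 355 − 16 + 9 = 348 density bands.
Specimen A: with 2 density bands per year, 348 / 2 = 174 years.
A: 1348.1 mm over 174 years gives 1348.1 / 174 ≈ 7.748 mm/year.
For B, 650.5 / 7.748 = 83.96 years; at 2 density bands per year that is 83.96 × 2 ≈ 168 density bands.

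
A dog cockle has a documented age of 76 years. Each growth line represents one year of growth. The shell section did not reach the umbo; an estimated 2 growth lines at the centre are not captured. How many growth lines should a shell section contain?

Expected growth lines over 76 years: 76.
76 − 2 missed = 74 growth lines expected in the prepared section.

74 growth lines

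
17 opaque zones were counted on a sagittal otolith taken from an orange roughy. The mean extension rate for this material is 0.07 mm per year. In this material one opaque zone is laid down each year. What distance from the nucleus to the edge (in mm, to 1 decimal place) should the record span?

1.2 mm

The record spans 17 years at 0.07 mm per year.
Predicted length = 0.07 mm/year × 17 years = 1.2 mm.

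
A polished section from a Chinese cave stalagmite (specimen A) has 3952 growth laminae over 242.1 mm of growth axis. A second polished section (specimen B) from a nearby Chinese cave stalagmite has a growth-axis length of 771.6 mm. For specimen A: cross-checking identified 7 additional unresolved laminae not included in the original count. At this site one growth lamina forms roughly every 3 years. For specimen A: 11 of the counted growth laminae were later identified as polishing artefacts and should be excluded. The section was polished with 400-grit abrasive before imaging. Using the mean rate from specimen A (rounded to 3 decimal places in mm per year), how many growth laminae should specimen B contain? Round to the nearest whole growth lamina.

12860 growth laminae

Specimen A: correcting the raw count gives 3952 − 11 + 7 = 3948 true growth laminae.
Specimen A: at 3 years per growth lamina, 3948 × 3 = 11844 years.
A: Extension rate ≈ 242.1 / 11844 = 0.020 mm/yr.
B spans 771.6 / 0.020 = 38580.00 years; at 3 years per growth lamina that is 38580.00 / 3 ≈ 12860 growth laminae.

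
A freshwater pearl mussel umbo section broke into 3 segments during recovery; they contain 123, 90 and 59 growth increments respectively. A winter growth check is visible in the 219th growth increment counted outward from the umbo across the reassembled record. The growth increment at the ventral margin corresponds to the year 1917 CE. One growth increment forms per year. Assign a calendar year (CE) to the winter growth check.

Total growth increments = 123 + 90 + 59 = 272.
Between growth increment 219 and the ventral margin there are 272 − 219 = 53 growth increments.
Counting back 53 years from 1917 CE places the winter growth check in 1917 − 53 = 1864 CE.

1864 CE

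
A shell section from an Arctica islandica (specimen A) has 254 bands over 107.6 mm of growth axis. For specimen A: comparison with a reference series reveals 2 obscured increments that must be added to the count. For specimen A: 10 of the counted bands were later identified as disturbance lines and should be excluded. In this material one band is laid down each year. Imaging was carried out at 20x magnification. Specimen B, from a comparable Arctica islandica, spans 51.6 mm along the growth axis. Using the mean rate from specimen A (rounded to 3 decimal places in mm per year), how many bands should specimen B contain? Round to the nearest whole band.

Specimen A: after corrections the count is 254 − 10 + 2 = 246 bands.
A: Mean rate = 107.6 mm / 246 years ≈ 0.437 mm per year.
B spans 51.6 / 0.437 = 118.08 years ≈ 118 bands.

118 bands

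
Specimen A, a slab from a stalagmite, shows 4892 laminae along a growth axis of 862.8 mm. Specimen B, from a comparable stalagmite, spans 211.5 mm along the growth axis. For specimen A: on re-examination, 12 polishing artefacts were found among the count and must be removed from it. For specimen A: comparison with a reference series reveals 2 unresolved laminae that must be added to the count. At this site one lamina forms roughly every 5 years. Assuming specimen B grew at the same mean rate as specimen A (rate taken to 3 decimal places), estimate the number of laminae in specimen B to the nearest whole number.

Specimen A: correcting the raw count gives 4892 − 12 + 2 = 4882 true laminae.
Specimen A: multiplying by 5 years per lamina: 4882 × 5 = 24410 years.
A: Mean rate = 862.8 mm / 24410 years ≈ 0.035 mm/year.
B spans 211.5 / 0.035 = 6042.86 years; at 5 years per lamina that is 6042.86 / 5 ≈ 1209 laminae.

1209 laminae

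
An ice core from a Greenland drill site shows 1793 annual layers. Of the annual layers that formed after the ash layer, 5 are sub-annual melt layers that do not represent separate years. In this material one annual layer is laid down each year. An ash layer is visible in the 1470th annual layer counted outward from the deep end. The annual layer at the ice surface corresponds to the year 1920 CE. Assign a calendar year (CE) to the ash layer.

1602 CE

The ash layer sits at annual layer 1470 from the deep end, so 1793 − 1470 = 323 annual layers formed after it.
323 − 5 false = 318 true annual layers after the ash layer.
The annual layer at the ice surface is 1920 CE, so the ash layer dates to 1920 − 318 = 1602 CE.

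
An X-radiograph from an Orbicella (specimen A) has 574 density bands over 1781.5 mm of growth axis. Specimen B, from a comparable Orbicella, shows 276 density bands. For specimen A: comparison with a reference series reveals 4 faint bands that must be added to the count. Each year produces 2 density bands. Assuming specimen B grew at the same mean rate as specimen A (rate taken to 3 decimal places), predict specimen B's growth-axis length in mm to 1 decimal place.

Specimen A: true density band count = 574 + 4 = 578.
Specimen A: 578 density bands at 2 per year is 578 / 2 = 289 years.
A: 1781.5 mm over 289 years gives 1781.5 / 289 ≈ 6.164 mm per year.
Specimen B: 276 density bands at 2 per year is 276 / 2 = 138 years. For B, 6.164 mm/year × 138 years = 850.6 mm.

850.6 mm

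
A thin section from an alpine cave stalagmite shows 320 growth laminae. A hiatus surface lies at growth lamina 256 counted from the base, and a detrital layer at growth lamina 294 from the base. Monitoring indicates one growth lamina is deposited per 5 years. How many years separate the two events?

190 years

The two markers are separated by 294 − 256 = 38 growth laminae.
Multiplying by 5 years per growth lamina: 38 × 5 = 190 years.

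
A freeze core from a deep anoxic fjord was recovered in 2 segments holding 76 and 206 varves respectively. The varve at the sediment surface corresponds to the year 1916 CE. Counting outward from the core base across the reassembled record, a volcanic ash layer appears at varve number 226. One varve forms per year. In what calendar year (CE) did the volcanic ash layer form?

1860 CE

Total varves = 76 + 206 = 282.
Between varve 226 and the sediment surface there are 282 − 226 = 56 varves.
1916 − 56 = 1860 CE.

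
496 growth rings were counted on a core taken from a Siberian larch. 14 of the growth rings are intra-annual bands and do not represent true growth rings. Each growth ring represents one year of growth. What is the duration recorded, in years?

Correcting the raw count gives 496 − 14 = 482 true growth rings.
One growth ring per year makes the duration 482 years.

482 yr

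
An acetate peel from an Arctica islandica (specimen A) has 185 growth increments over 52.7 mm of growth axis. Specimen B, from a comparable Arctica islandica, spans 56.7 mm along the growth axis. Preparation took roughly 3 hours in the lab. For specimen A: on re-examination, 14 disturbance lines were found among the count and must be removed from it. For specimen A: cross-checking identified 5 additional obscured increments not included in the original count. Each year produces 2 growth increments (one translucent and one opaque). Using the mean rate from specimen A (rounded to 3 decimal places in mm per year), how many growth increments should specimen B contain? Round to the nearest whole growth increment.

Specimen A: adjusted count: 185 − 14 + 5 = 176 growth increments.
Specimen A: with 2 growth increments per year, 176 / 2 = 88 years.
A: Extension rate ≈ 52.7 / 88 = 0.599 mm/yr.
For B, 56.7 / 0.599 = 94.66 years; at 2 growth increments per year that is 94.66 × 2 ≈ 189 growth increments.

189 growth increments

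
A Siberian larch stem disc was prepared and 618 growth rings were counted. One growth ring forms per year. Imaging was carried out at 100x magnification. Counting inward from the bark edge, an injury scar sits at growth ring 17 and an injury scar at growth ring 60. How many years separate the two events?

60 − 17 = 43 growth rings lie between the two events.
That is 43 years at one growth ring per year.

43 yr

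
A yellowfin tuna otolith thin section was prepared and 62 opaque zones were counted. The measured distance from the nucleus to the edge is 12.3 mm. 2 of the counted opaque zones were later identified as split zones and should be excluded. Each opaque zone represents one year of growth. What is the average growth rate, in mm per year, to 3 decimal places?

True opaque zone count = 62 − 2 = 60.
Mean rate = 12.3 mm / 60 years ≈ 0.205 mm per year.

0.205 mm per year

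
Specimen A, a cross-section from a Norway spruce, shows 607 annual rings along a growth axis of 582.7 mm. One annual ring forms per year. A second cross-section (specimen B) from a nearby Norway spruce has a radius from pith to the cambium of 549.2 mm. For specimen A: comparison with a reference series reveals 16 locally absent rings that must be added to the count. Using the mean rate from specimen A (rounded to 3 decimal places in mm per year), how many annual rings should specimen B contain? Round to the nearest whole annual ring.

587 annual rings

Specimen A: correcting the raw count gives 607 + 16 = 623 true annual rings.
A: 582.7 mm over 623 years gives 582.7 / 623 ≈ 0.935 mm/yr.
B spans 549.2 / 0.935 = 587.38 years ≈ 587 annual rings.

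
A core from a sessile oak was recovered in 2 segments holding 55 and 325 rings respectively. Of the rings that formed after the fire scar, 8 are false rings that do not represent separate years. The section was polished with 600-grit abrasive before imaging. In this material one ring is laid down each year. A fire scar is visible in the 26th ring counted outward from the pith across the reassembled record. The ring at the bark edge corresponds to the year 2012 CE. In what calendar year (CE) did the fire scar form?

Total rings = 55 + 325 = 380.
380 − 26 = 354 rings lie beyond the fire scar toward the bark edge.
354 − 8 false = 346 true rings after the fire scar.
The ring at the bark edge is 2012 CE, so the fire scar dates to 2012 − 346 = 1666 CE.

1666 CE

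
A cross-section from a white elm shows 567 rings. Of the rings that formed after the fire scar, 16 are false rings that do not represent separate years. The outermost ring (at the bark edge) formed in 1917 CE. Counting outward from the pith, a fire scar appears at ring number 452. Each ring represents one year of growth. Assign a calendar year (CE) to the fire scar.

Between ring 452 and the bark edge there are 567 − 452 = 115 rings.
115 − 16 false = 99 true rings after the fire scar.
The ring at the bark edge is 1917 CE, so the fire scar dates to 1917 − 99 = 1818 CE.

1818 CE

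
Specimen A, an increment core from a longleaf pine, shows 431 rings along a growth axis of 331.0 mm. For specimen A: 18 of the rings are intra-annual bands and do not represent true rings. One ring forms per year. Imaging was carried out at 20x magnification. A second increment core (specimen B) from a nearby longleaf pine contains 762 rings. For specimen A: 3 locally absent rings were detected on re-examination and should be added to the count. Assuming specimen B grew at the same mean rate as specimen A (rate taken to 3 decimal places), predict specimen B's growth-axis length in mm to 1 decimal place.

606.6 mm

Specimen A: correcting the raw count gives 431 − 18 + 3 = 416 true rings.
A: 331.0 mm over 416 years gives 331.0 / 416 ≈ 0.796 mm per year.
For B, 0.796 mm/year × 762 years = 606.6 mm.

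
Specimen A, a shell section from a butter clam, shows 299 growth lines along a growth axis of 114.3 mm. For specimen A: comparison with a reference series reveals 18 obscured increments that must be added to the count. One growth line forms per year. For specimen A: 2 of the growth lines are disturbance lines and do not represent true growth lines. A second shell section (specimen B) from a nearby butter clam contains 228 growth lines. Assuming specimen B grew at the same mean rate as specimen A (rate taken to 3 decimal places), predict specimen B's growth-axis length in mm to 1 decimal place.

82.8 mm

Specimen A: correcting the raw count gives 299 − 2 + 18 = 315 true growth lines.
A: Extension rate ≈ 114.3 / 315 = 0.363 mm/yr.
For B, 0.363 mm/year × 228 years = 82.8 mm.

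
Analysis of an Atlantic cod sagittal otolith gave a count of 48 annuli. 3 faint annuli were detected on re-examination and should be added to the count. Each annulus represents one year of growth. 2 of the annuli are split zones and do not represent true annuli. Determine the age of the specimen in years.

49 yr

True annulus count = 48 − 2 + 3 = 49.
At one annulus per year, that is 49 years.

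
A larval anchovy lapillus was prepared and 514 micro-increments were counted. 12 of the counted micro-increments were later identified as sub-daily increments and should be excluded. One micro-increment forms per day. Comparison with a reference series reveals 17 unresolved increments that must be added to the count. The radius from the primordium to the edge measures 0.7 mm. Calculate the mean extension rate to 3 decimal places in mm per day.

True micro-increment count = 514 − 12 + 17 = 519.
Extension rate ≈ 0.7 / 519 = 0.001 mm per day.

0.001 mm per day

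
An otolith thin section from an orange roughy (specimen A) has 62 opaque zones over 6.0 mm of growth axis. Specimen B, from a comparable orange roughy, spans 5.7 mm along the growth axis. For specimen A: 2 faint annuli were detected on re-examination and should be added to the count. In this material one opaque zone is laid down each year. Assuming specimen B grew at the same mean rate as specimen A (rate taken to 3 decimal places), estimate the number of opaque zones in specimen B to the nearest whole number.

61 opaque zones

Specimen A: adjusted count: 62 + 2 = 64 opaque zones.
A: Mean rate = 6.0 mm / 64 years ≈ 0.094 mm per year.
For B, 5.7 / 0.094 = 60.64 years ≈ 61 opaque zones.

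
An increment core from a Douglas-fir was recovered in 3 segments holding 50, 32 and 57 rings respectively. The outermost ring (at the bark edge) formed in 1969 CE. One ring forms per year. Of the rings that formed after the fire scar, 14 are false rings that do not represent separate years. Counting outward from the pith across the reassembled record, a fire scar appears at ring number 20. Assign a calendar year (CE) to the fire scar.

Total rings = 50 + 32 + 57 = 139.
The fire scar sits at ring 20 from the pith, so 139 − 20 = 119 rings formed after it.
Excluding 14 false rings: 119 − 14 = 105.
1969 − 105 = 1864 CE.

1864 CE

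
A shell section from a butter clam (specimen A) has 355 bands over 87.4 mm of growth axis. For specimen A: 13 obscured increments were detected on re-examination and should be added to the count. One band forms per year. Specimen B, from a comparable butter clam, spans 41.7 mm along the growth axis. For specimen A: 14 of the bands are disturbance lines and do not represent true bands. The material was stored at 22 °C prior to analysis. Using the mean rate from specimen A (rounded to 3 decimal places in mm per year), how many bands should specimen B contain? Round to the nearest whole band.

169 bands

Specimen A: true band count = 355 − 14 + 13 = 354.
A: Mean rate = 87.4 mm / 354 years ≈ 0.247 mm per year.
B spans 41.7 / 0.247 = 168.83 years ≈ 169 bands.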